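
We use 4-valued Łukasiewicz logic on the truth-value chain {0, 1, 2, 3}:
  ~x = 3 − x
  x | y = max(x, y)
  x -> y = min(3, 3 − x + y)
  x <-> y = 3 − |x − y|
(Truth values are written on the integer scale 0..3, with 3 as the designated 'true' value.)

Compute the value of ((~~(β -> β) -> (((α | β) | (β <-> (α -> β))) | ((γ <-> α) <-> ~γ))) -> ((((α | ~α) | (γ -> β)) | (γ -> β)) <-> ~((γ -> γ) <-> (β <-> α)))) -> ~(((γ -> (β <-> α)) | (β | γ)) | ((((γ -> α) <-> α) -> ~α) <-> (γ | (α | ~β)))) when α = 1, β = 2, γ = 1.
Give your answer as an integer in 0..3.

1

β -> β = 2 -> 2 = 3
~(β -> β) = ~3 = 0
~~(β -> β) = ~0 = 3
α | β = 1 | 2 = 2
α -> β = 1 -> 2 = 3
β <-> (α -> β) = 2 <-> 3 = 2
(α | β) | (β <-> (α -> β)) = 2 | 2 = 2
γ <-> α = 1 <-> 1 = 3
~γ = ~1 = 2
(γ <-> α) <-> ~γ = 3 <-> 2 = 2
((α | β) | (β <-> (α -> β))) | ((γ <-> α) <-> ~γ) = 2 | 2 = 2
~~(β -> β) -> (((α | β) | (β <-> (α -> β))) | ((γ <-> α) <-> ~γ)) = 3 -> 2 = 2
~α = ~1 = 2
α | ~α = 1 | 2 = 2
γ -> β = 1 -> 2 = 3
(α | ~α) | (γ -> β) = 2 | 3 = 3
γ -> β = 1 -> 2 = 3
((α | ~α) | (γ -> β)) | (γ -> β) = 3 | 3 = 3
γ -> γ = 1 -> 1 = 3
β <-> α = 2 <-> 1 = 2
(γ -> γ) <-> (β <-> α) = 3 <-> 2 = 2
~((γ -> γ) <-> (β <-> α)) = ~2 = 1
(((α | ~α) | (γ -> β)) | (γ -> β)) <-> ~((γ -> γ) <-> (β <-> α)) = 3 <-> 1 = 1
(~~(β -> β) -> (((α | β) | (β <-> (α -> β))) | ((γ <-> α) <-> ~γ))) -> ((((α | ~α) | (γ -> β)) | (γ -> β)) <-> ~((γ -> γ) <-> (β <-> α))) = 2 -> 1 = 2
β <-> α = 2 <-> 1 = 2
γ -> (β <-> α) = 1 -> 2 = 3
β | γ = 2 | 1 = 2
(γ -> (β <-> α)) | (β | γ) = 3 | 2 = 3
γ -> α = 1 -> 1 = 3
(γ -> α) <-> α = 3 <-> 1 = 1
~α = ~1 = 2
((γ -> α) <-> α) -> ~α = 1 -> 2 = 3
~β = ~2 = 1
α | ~β = 1 | 1 = 1
γ | (α | ~β) = 1 | 1 = 1
(((γ -> α) <-> α) -> ~α) <-> (γ | (α | ~β)) = 3 <-> 1 = 1
((γ -> (β <-> α)) | (β | γ)) | ((((γ -> α) <-> α) -> ~α) <-> (γ | (α | ~β))) = 3 | 1 = 3
~(((γ -> (β <-> α)) | (β | γ)) | ((((γ -> α) <-> α) -> ~α) <-> (γ | (α | ~β)))) = ~3 = 0
((~~(β -> β) -> (((α | β) | (β <-> (α -> β))) | ((γ <-> α) <-> ~γ))) -> ((((α | ~α) | (γ -> β)) | (γ -> β)) <-> ~((γ -> γ) <-> (β <-> α)))) -> ~(((γ -> (β <-> α)) | (β | γ)) | ((((γ -> α) <-> α) -> ~α) <-> (γ | (α | ~β)))) = 2 -> 0 = 1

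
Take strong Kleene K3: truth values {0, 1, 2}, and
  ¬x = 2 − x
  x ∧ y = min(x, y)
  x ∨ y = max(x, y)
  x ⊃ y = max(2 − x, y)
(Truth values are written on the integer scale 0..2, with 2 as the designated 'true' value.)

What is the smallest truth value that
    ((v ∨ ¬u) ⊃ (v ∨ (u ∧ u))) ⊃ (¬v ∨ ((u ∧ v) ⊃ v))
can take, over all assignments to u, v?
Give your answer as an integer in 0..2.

1

Take u = 1, v = 1:
¬u = ¬1 = 1
v ∨ ¬u = 1 ∨ 1 = 1
u ∧ u = 1 ∧ 1 = 1
v ∨ (u ∧ u) = 1 ∨ 1 = 1
(v ∨ ¬u) ⊃ (v ∨ (u ∧ u)) = 1 ⊃ 1 = 1
¬v = ¬1 = 1
u ∧ v = 1 ∧ 1 = 1
(u ∧ v) ⊃ v = 1 ⊃ 1 = 1
¬v ∨ ((u ∧ v) ⊃ v) = 1 ∨ 1 = 1
((v ∨ ¬u) ⊃ (v ∨ (u ∧ u))) ⊃ (¬v ∨ ((u ∧ v) ⊃ v)) = 1 ⊃ 1 = 1
No assignment yields a value below 1, so this is the minimum.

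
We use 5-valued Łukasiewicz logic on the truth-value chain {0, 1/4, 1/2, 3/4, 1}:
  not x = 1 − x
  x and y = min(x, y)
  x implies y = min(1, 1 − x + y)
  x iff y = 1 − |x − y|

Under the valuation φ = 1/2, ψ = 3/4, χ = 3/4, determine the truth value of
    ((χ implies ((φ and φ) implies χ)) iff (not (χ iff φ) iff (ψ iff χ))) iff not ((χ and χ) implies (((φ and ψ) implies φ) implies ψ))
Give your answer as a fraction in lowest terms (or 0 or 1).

φ and φ = 1/2 and 1/2 = 1/2
(φ and φ) implies χ = 1/2 implies 3/4 = 1
χ implies ((φ and φ) implies χ) = 3/4 implies 1 = 1
χ iff φ = 3/4 iff 1/2 = 3/4
not (χ iff φ) = not 3/4 = 1/4
ψ iff χ = 3/4 iff 3/4 = 1
not (χ iff φ) iff (ψ iff χ) = 1/4 iff 1 = 1/4
(χ implies ((φ and φ) implies χ)) iff (not (χ iff φ) iff (ψ iff χ)) = 1 iff 1/4 = 1/4
χ and χ = 3/4 and 3/4 = 3/4
φ and ψ = 1/2 and 3/4 = 1/2
(φ and ψ) implies φ = 1/2 implies 1/2 = 1
((φ and ψ) implies φ) implies ψ = 1 implies 3/4 = 3/4
(χ and χ) implies (((φ and ψ) implies φ) implies ψ) = 3/4 implies 3/4 = 1
not ((χ and χ) implies (((φ and ψ) implies φ) implies ψ)) = not 1 = 0
((χ implies ((φ and φ) implies χ)) iff (not (χ iff φ) iff (ψ iff χ))) iff not ((χ and χ) implies (((φ and ψ) implies φ) implies ψ)) = 1/4 iff 0 = 3/4

3/4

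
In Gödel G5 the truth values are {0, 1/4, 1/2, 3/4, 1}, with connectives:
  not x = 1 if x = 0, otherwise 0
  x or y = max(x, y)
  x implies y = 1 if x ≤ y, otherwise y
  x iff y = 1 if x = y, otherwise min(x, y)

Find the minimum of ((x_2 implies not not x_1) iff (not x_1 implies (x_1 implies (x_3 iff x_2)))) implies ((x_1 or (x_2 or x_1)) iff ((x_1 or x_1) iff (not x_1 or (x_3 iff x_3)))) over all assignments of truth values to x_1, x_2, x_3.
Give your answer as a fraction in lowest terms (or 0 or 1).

Take x_1 = 1/4, x_2 = 1/2, x_3 = 0:
not x_1 = not 1/4 = 0
not not x_1 = not 0 = 1
x_2 implies not not x_1 = 1/2 implies 1 = 1
not x_1 = not 1/4 = 0
x_3 iff x_2 = 0 iff 1/2 = 0
x_1 implies (x_3 iff x_2) = 1/4 implies 0 = 0
not x_1 implies (x_1 implies (x_3 iff x_2)) = 0 implies 0 = 1
(x_2 implies not not x_1) iff (not x_1 implies (x_1 implies (x_3 iff x_2))) = 1 iff 1 = 1
x_2 or x_1 = 1/2 or 1/4 = 1/2
x_1 or (x_2 or x_1) = 1/4 or 1/2 = 1/2
x_1 or x_1 = 1/4 or 1/4 = 1/4
not x_1 = not 1/4 = 0
x_3 iff x_3 = 0 iff 0 = 1
not x_1 or (x_3 iff x_3) = 0 or 1 = 1
(x_1 or x_1) iff (not x_1 or (x_3 iff x_3)) = 1/4 iff 1 = 1/4
(x_1 or (x_2 or x_1)) iff ((x_1 or x_1) iff (not x_1 or (x_3 iff x_3))) = 1/2 iff 1/4 = 1/4
((x_2 implies not not x_1) iff (not x_1 implies (x_1 implies (x_3 iff x_2)))) implies ((x_1 or (x_2 or x_1)) iff ((x_1 or x_1) iff (not x_1 or (x_3 iff x_3)))) = 1 implies 1/4 = 1/4
No assignment yields a value below 1/4, so this is the minimum.

1/4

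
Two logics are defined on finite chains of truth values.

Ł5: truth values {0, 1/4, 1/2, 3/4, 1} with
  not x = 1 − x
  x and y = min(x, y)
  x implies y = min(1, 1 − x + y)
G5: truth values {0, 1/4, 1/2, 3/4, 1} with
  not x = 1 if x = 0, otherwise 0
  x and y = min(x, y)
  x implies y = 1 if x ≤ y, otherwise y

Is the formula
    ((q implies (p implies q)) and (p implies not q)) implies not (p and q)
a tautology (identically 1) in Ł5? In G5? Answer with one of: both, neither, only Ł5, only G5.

only G5

In Ł5: at p = 1/4, q = 1/4 the value is 3/4 — not a tautology.
In G5: every assignment gives 1 — tautology.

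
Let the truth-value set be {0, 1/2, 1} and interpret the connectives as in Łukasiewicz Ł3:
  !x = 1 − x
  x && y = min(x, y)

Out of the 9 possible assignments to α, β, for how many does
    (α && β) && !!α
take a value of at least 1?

1

α = 0, β = 0 ↦ 0  <
α = 0, β = 1/2 ↦ 0  <
α = 0, β = 1 ↦ 0  <
α = 1/2, β = 0 ↦ 0  <
α = 1/2, β = 1/2 ↦ 1/2  <
α = 1/2, β = 1 ↦ 1/2  <
α = 1, β = 0 ↦ 0  <
α = 1, β = 1/2 ↦ 1/2  <
α = 1, β = 1 ↦ 1  ≥
So 1 of the 9 assignments meets the threshold.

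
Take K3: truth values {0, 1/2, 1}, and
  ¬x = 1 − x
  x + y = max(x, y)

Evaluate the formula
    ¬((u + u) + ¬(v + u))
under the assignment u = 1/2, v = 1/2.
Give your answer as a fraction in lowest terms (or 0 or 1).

u + u = 1/2 + 1/2 = 1/2
v + u = 1/2 + 1/2 = 1/2
¬(v + u) = ¬1/2 = 1/2
(u + u) + ¬(v + u) = 1/2 + 1/2 = 1/2
¬((u + u) + ¬(v + u)) = ¬1/2 = 1/2

1/2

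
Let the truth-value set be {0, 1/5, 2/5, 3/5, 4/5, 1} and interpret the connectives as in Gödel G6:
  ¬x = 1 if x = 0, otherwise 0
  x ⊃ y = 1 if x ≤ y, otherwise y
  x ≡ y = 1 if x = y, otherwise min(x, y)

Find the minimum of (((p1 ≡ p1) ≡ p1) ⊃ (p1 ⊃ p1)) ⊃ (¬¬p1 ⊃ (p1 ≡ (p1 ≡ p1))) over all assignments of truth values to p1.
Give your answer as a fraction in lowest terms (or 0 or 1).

Take p1 = 1/5:
p1 ≡ p1 = 1/5 ≡ 1/5 = 1
(p1 ≡ p1) ≡ p1 = 1 ≡ 1/5 = 1/5
p1 ⊃ p1 = 1/5 ⊃ 1/5 = 1
((p1 ≡ p1) ≡ p1) ⊃ (p1 ⊃ p1) = 1/5 ⊃ 1 = 1
¬p1 = ¬1/5 = 0
¬¬p1 = ¬0 = 1
p1 ≡ p1 = 1/5 ≡ 1/5 = 1
p1 ≡ (p1 ≡ p1) = 1/5 ≡ 1 = 1/5
¬¬p1 ⊃ (p1 ≡ (p1 ≡ p1)) = 1 ⊃ 1/5 = 1/5
(((p1 ≡ p1) ≡ p1) ⊃ (p1 ⊃ p1)) ⊃ (¬¬p1 ⊃ (p1 ≡ (p1 ≡ p1))) = 1 ⊃ 1/5 = 1/5
No assignment yields a value below 1/5, so this is the minimum.

1/5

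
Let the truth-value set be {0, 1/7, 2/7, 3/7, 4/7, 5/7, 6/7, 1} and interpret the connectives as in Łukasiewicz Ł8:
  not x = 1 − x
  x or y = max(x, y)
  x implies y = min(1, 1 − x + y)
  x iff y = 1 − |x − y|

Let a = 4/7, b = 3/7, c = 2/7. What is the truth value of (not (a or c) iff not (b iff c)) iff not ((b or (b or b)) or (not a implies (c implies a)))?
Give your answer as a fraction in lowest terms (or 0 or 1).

2/7

a or c = 4/7 or 2/7 = 4/7
not (a or c) = not 4/7 = 3/7
b iff c = 3/7 iff 2/7 = 6/7
not (b iff c) = not 6/7 = 1/7
not (a or c) iff not (b iff c) = 3/7 iff 1/7 = 5/7
b or b = 3/7 or 3/7 = 3/7
b or (b or b) = 3/7 or 3/7 = 3/7
not a = not 4/7 = 3/7
c implies a = 2/7 implies 4/7 = 1
not a implies (c implies a) = 3/7 implies 1 = 1
(b or (b or b)) or (not a implies (c implies a)) = 3/7 or 1 = 1
not ((b or (b or b)) or (not a implies (c implies a))) = not 1 = 0
(not (a or c) iff not (b iff c)) iff not ((b or (b or b)) or (not a implies (c implies a))) = 5/7 iff 0 = 2/7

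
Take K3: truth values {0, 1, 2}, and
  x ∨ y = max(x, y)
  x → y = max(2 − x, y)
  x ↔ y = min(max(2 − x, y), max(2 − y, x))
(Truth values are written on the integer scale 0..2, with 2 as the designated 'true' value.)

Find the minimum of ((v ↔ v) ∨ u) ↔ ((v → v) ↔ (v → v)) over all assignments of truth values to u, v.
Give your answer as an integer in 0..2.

Take u = 0, v = 1:
v ↔ v = 1 ↔ 1 = 1
(v ↔ v) ∨ u = 1 ∨ 0 = 1
v → v = 1 → 1 = 1
v → v = 1 → 1 = 1
(v → v) ↔ (v → v) = 1 ↔ 1 = 1
((v ↔ v) ∨ u) ↔ ((v → v) ↔ (v → v)) = 1 ↔ 1 = 1
No assignment yields a value below 1, so this is the minimum.

1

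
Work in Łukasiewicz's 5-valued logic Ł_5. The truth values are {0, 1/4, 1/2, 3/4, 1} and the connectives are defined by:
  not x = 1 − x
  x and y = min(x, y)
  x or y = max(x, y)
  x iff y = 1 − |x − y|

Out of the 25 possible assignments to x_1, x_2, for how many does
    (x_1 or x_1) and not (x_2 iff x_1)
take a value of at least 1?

value 1: 1 assignment (counts)
value 3/4: 2 assignments
value 1/2: 4 assignments
value 1/4: 9 assignments
value 0: 9 assignments
So 1 of the 25 assignments meets the threshold.

1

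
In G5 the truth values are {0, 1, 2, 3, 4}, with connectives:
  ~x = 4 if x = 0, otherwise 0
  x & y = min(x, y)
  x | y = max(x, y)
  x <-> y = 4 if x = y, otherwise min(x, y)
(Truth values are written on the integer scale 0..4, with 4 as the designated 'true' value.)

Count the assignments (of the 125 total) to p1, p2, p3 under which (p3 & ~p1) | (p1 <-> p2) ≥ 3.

value 4: 29 assignments (counts)
value 3: 14 assignments (counts)
value 2: 24 assignments
value 1: 34 assignments
value 0: 24 assignments
So 43 of the 125 assignments meet the threshold.

43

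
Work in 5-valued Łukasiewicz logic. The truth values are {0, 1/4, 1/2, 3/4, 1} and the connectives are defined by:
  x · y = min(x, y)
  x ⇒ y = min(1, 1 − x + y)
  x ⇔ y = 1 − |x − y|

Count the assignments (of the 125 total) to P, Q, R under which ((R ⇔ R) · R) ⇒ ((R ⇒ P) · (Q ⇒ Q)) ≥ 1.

value 1: 95 assignments (counts)
value 3/4: 10 assignments
value 1/2: 10 assignments
value 1/4: 5 assignments
value 0: 5 assignments
So 95 of the 125 assignments meet the threshold.

95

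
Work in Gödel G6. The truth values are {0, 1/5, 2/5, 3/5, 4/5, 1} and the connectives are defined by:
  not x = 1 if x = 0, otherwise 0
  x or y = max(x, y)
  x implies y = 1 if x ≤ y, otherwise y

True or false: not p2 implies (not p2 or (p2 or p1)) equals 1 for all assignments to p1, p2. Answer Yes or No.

At p1 = 0, p2 = 3/5, for instance:
not p2 = not 3/5 = 0
p2 or p1 = 3/5 or 0 = 3/5
not p2 or (p2 or p1) = 0 or 3/5 = 3/5
not p2 implies (not p2 or (p2 or p1)) = 0 implies 3/5 = 1
and checking the remaining 35 assignments likewise gives ≥ 1 in every case.

Yes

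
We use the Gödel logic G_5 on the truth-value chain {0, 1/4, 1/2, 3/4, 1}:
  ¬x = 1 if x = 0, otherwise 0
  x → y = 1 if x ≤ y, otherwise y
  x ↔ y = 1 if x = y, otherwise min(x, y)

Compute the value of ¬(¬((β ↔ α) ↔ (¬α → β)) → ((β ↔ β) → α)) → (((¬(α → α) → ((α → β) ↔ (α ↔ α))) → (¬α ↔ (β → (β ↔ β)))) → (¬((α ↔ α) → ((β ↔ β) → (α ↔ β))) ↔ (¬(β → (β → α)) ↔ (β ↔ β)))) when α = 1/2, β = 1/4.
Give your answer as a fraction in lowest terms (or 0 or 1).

1

β ↔ α = 1/4 ↔ 1/2 = 1/4
¬α = ¬1/2 = 0
¬α → β = 0 → 1/4 = 1
(β ↔ α) ↔ (¬α → β) = 1/4 ↔ 1 = 1/4
¬((β ↔ α) ↔ (¬α → β)) = ¬1/4 = 0
β ↔ β = 1/4 ↔ 1/4 = 1
(β ↔ β) → α = 1 → 1/2 = 1/2
¬((β ↔ α) ↔ (¬α → β)) → ((β ↔ β) → α) = 0 → 1/2 = 1
¬(¬((β ↔ α) ↔ (¬α → β)) → ((β ↔ β) → α)) = ¬1 = 0
α → α = 1/2 → 1/2 = 1
¬(α → α) = ¬1 = 0
α → β = 1/2 → 1/4 = 1/4
α ↔ α = 1/2 ↔ 1/2 = 1
(α → β) ↔ (α ↔ α) = 1/4 ↔ 1 = 1/4
¬(α → α) → ((α → β) ↔ (α ↔ α)) = 0 → 1/4 = 1
¬α = ¬1/2 = 0
β ↔ β = 1/4 ↔ 1/4 = 1
β → (β ↔ β) = 1/4 → 1 = 1
¬α ↔ (β → (β ↔ β)) = 0 ↔ 1 = 0
(¬(α → α) → ((α → β) ↔ (α ↔ α))) → (¬α ↔ (β → (β ↔ β))) = 1 → 0 = 0
α ↔ α = 1/2 ↔ 1/2 = 1
β ↔ β = 1/4 ↔ 1/4 = 1
α ↔ β = 1/2 ↔ 1/4 = 1/4
(β ↔ β) → (α ↔ β) = 1 → 1/4 = 1/4
(α ↔ α) → ((β ↔ β) → (α ↔ β)) = 1 → 1/4 = 1/4
¬((α ↔ α) → ((β ↔ β) → (α ↔ β))) = ¬1/4 = 0
β → α = 1/4 → 1/2 = 1
β → (β → α) = 1/4 → 1 = 1
¬(β → (β → α)) = ¬1 = 0
β ↔ β = 1/4 ↔ 1/4 = 1
¬(β → (β → α)) ↔ (β ↔ β) = 0 ↔ 1 = 0
¬((α ↔ α) → ((β ↔ β) → (α ↔ β))) ↔ (¬(β → (β → α)) ↔ (β ↔ β)) = 0 ↔ 0 = 1
((¬(α → α) → ((α → β) ↔ (α ↔ α))) → (¬α ↔ (β → (β ↔ β)))) → (¬((α ↔ α) → ((β ↔ β) → (α ↔ β))) ↔ (¬(β → (β → α)) ↔ (β ↔ β))) = 0 → 1 = 1
¬(¬((β ↔ α) ↔ (¬α → β)) → ((β ↔ β) → α)) → (((¬(α → α) → ((α → β) ↔ (α ↔ α))) → (¬α ↔ (β → (β ↔ β)))) → (¬((α ↔ α) → ((β ↔ β) → (α ↔ β))) ↔ (¬(β → (β → α)) ↔ (β ↔ β)))) = 0 → 1 = 1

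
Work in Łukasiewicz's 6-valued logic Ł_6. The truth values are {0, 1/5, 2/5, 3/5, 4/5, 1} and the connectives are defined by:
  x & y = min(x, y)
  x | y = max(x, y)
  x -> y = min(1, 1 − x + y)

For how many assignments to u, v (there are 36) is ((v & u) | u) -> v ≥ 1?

value 1: 21 assignments (counts)
value 4/5: 5 assignments
value 3/5: 4 assignments
value 2/5: 3 assignments
value 1/5: 2 assignments
value 0: 1 assignment
So 21 of the 36 assignments meet the threshold.

21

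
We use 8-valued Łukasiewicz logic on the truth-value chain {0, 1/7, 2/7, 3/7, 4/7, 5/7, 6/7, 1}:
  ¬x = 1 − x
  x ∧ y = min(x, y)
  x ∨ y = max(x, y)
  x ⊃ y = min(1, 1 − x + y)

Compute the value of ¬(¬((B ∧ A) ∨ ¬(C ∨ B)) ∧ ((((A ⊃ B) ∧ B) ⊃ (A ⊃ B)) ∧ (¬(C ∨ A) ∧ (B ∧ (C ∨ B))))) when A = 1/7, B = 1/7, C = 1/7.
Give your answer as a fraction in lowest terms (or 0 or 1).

B ∧ A = 1/7 ∧ 1/7 = 1/7
C ∨ B = 1/7 ∨ 1/7 = 1/7
¬(C ∨ B) = ¬1/7 = 6/7
(B ∧ A) ∨ ¬(C ∨ B) = 1/7 ∨ 6/7 = 6/7
¬((B ∧ A) ∨ ¬(C ∨ B)) = ¬6/7 = 1/7
A ⊃ B = 1/7 ⊃ 1/7 = 1
(A ⊃ B) ∧ B = 1 ∧ 1/7 = 1/7
A ⊃ B = 1/7 ⊃ 1/7 = 1
((A ⊃ B) ∧ B) ⊃ (A ⊃ B) = 1/7 ⊃ 1 = 1
C ∨ A = 1/7 ∨ 1/7 = 1/7
¬(C ∨ A) = ¬1/7 = 6/7
C ∨ B = 1/7 ∨ 1/7 = 1/7
B ∧ (C ∨ B) = 1/7 ∧ 1/7 = 1/7
¬(C ∨ A) ∧ (B ∧ (C ∨ B)) = 6/7 ∧ 1/7 = 1/7
(((A ⊃ B) ∧ B) ⊃ (A ⊃ B)) ∧ (¬(C ∨ A) ∧ (B ∧ (C ∨ B))) = 1 ∧ 1/7 = 1/7
¬((B ∧ A) ∨ ¬(C ∨ B)) ∧ ((((A ⊃ B) ∧ B) ⊃ (A ⊃ B)) ∧ (¬(C ∨ A) ∧ (B ∧ (C ∨ B)))) = 1/7 ∧ 1/7 = 1/7
¬(¬((B ∧ A) ∨ ¬(C ∨ B)) ∧ ((((A ⊃ B) ∧ B) ⊃ (A ⊃ B)) ∧ (¬(C ∨ A) ∧ (B ∧ (C ∨ B))))) = ¬1/7 = 6/7

6/7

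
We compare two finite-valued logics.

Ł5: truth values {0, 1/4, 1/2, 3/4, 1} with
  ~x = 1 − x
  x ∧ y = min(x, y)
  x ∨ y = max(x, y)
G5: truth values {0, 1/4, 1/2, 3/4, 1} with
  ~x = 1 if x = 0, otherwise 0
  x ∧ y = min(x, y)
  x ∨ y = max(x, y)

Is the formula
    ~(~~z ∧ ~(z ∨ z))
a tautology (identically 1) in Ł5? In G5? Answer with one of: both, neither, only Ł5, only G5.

only G5

In Ł5: at z = 1/4 the value is 3/4 — not a tautology.
In G5: every assignment gives 1 — tautology.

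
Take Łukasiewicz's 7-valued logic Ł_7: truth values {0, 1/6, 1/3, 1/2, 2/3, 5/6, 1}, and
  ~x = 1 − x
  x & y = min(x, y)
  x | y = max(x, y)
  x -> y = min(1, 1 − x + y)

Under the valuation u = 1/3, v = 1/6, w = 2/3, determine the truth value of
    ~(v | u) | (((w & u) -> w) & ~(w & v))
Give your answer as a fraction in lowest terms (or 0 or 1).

5/6

v | u = 1/6 | 1/3 = 1/3
~(v | u) = ~1/3 = 2/3
w & u = 2/3 & 1/3 = 1/3
(w & u) -> w = 1/3 -> 2/3 = 1
w & v = 2/3 & 1/6 = 1/6
~(w & v) = ~1/6 = 5/6
((w & u) -> w) & ~(w & v) = 1 & 5/6 = 5/6
~(v | u) | (((w & u) -> w) & ~(w & v)) = 2/3 | 5/6 = 5/6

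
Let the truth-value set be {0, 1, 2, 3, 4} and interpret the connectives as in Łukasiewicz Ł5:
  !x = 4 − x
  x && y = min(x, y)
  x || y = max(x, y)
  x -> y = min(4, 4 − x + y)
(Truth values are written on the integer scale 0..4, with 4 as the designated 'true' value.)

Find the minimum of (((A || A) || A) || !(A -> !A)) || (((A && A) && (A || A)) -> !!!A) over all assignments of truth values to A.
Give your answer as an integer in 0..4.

Take A = 3:
A || A = 3 || 3 = 3
(A || A) || A = 3 || 3 = 3
!A = !3 = 1
A -> !A = 3 -> 1 = 2
!(A -> !A) = !2 = 2
((A || A) || A) || !(A -> !A) = 3 || 2 = 3
A && A = 3 && 3 = 3
A || A = 3 || 3 = 3
(A && A) && (A || A) = 3 && 3 = 3
!A = !3 = 1
!!A = !1 = 3
!!!A = !3 = 1
((A && A) && (A || A)) -> !!!A = 3 -> 1 = 2
(((A || A) || A) || !(A -> !A)) || (((A && A) && (A || A)) -> !!!A) = 3 || 2 = 3
No assignment yields a value below 3, so this is the minimum.

3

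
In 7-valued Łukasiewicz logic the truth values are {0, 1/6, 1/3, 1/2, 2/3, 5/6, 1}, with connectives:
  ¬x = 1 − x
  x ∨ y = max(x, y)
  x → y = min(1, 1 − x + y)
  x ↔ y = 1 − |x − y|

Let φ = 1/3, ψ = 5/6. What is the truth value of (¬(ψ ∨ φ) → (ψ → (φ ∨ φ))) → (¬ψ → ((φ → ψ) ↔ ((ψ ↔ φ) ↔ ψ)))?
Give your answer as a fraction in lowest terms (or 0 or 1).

1

ψ ∨ φ = 5/6 ∨ 1/3 = 5/6
¬(ψ ∨ φ) = ¬5/6 = 1/6
φ ∨ φ = 1/3 ∨ 1/3 = 1/3
ψ → (φ ∨ φ) = 5/6 → 1/3 = 1/2
¬(ψ ∨ φ) → (ψ → (φ ∨ φ)) = 1/6 → 1/2 = 1
¬ψ = ¬5/6 = 1/6
φ → ψ = 1/3 → 5/6 = 1
ψ ↔ φ = 5/6 ↔ 1/3 = 1/2
(ψ ↔ φ) ↔ ψ = 1/2 ↔ 5/6 = 2/3
(φ → ψ) ↔ ((ψ ↔ φ) ↔ ψ) = 1 ↔ 2/3 = 2/3
¬ψ → ((φ → ψ) ↔ ((ψ ↔ φ) ↔ ψ)) = 1/6 → 2/3 = 1
(¬(ψ ∨ φ) → (ψ → (φ ∨ φ))) → (¬ψ → ((φ → ψ) ↔ ((ψ ↔ φ) ↔ ψ))) = 1 → 1 = 1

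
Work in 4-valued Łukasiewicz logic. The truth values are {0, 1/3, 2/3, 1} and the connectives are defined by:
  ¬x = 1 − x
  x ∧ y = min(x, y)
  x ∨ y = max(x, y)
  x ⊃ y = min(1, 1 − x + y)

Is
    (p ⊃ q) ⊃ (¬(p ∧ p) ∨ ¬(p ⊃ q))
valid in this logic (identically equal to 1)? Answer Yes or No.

Counterexample: take p = 1/3, q = 1/3.
p ⊃ q = 1/3 ⊃ 1/3 = 1
p ∧ p = 1/3 ∧ 1/3 = 1/3
¬(p ∧ p) = ¬1/3 = 2/3
p ⊃ q = 1/3 ⊃ 1/3 = 1
¬(p ⊃ q) = ¬1 = 0
¬(p ∧ p) ∨ ¬(p ⊃ q) = 2/3 ∨ 0 = 2/3
(p ⊃ q) ⊃ (¬(p ∧ p) ∨ ¬(p ⊃ q)) = 1 ⊃ 2/3 = 2/3
This gives 2/3 ≠ 1.

No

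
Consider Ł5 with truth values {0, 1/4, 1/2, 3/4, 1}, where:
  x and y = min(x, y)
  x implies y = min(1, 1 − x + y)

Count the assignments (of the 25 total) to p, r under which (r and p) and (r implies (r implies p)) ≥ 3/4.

value 1: 1 assignment (counts)
value 3/4: 3 assignments (counts)
value 1/2: 5 assignments
value 1/4: 7 assignments
value 0: 9 assignments
So 4 of the 25 assignments meet the threshold.

4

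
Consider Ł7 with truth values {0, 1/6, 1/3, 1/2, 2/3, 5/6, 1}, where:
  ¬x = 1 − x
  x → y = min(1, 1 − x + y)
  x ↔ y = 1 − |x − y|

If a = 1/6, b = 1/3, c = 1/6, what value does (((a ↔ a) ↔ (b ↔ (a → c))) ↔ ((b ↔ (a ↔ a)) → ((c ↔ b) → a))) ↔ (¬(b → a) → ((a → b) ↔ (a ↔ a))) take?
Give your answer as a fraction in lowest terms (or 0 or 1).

1/3

a ↔ a = 1/6 ↔ 1/6 = 1
a → c = 1/6 → 1/6 = 1
b ↔ (a → c) = 1/3 ↔ 1 = 1/3
(a ↔ a) ↔ (b ↔ (a → c)) = 1 ↔ 1/3 = 1/3
a ↔ a = 1/6 ↔ 1/6 = 1
b ↔ (a ↔ a) = 1/3 ↔ 1 = 1/3
c ↔ b = 1/6 ↔ 1/3 = 5/6
(c ↔ b) → a = 5/6 → 1/6 = 1/3
(b ↔ (a ↔ a)) → ((c ↔ b) → a) = 1/3 → 1/3 = 1
((a ↔ a) ↔ (b ↔ (a → c))) ↔ ((b ↔ (a ↔ a)) → ((c ↔ b) → a)) = 1/3 ↔ 1 = 1/3
b → a = 1/3 → 1/6 = 5/6
¬(b → a) = ¬5/6 = 1/6
a → b = 1/6 → 1/3 = 1
a ↔ a = 1/6 ↔ 1/6 = 1
(a → b) ↔ (a ↔ a) = 1 ↔ 1 = 1
¬(b → a) → ((a → b) ↔ (a ↔ a)) = 1/6 → 1 = 1
(((a ↔ a) ↔ (b ↔ (a → c))) ↔ ((b ↔ (a ↔ a)) → ((c ↔ b) → a))) ↔ (¬(b → a) → ((a → b) ↔ (a ↔ a))) = 1/3 ↔ 1 = 1/3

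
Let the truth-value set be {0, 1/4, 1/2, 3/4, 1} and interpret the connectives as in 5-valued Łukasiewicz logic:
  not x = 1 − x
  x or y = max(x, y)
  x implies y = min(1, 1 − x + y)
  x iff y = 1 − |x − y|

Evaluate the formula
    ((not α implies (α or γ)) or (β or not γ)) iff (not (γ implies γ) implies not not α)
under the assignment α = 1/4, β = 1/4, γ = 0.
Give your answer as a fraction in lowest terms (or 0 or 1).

1

not α = not 1/4 = 3/4
α or γ = 1/4 or 0 = 1/4
not α implies (α or γ) = 3/4 implies 1/4 = 1/2
not γ = not 0 = 1
β or not γ = 1/4 or 1 = 1
(not α implies (α or γ)) or (β or not γ) = 1/2 or 1 = 1
γ implies γ = 0 implies 0 = 1
not (γ implies γ) = not 1 = 0
not α = not 1/4 = 3/4
not not α = not 3/4 = 1/4
not (γ implies γ) implies not not α = 0 implies 1/4 = 1
((not α implies (α or γ)) or (β or not γ)) iff (not (γ implies γ) implies not not α) = 1 iff 1 = 1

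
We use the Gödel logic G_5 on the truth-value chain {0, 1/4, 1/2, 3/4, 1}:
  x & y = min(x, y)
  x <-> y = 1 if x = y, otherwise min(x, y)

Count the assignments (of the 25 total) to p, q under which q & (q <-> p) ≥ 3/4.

4

value 1: 1 assignment (counts)
value 3/4: 3 assignments (counts)
value 1/2: 5 assignments
value 1/4: 7 assignments
value 0: 9 assignments
So 4 of the 25 assignments meet the threshold.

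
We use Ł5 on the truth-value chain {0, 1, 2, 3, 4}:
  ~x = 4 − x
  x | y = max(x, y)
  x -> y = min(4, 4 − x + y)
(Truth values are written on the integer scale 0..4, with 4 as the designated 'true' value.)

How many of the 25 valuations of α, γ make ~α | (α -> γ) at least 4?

15

value 4: 15 assignments (counts)
value 3: 4 assignments
value 2: 3 assignments
value 1: 2 assignments
value 0: 1 assignment
So 15 of the 25 assignments meet the threshold.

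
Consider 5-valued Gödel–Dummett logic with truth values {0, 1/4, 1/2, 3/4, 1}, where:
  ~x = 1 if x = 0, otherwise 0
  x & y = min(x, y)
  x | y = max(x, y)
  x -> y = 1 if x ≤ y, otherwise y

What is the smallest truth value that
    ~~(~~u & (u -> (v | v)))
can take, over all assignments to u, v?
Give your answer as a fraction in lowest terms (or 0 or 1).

Take u = 0, v = 0:
~u = ~0 = 1
~~u = ~1 = 0
v | v = 0 | 0 = 0
u -> (v | v) = 0 -> 0 = 1
~~u & (u -> (v | v)) = 0 & 1 = 0
~(~~u & (u -> (v | v))) = ~0 = 1
~~(~~u & (u -> (v | v))) = ~1 = 0
No assignment yields a value below 0, so this is the minimum.

0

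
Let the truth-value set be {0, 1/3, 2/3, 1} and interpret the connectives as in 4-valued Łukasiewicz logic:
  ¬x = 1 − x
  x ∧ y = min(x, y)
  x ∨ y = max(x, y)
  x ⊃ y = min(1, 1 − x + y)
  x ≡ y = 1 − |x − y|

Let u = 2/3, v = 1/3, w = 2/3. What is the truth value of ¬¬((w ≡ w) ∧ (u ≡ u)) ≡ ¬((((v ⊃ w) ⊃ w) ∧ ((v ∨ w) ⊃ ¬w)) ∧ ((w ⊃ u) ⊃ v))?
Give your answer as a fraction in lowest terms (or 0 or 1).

w ≡ w = 2/3 ≡ 2/3 = 1
u ≡ u = 2/3 ≡ 2/3 = 1
(w ≡ w) ∧ (u ≡ u) = 1 ∧ 1 = 1
¬((w ≡ w) ∧ (u ≡ u)) = ¬1 = 0
¬¬((w ≡ w) ∧ (u ≡ u)) = ¬0 = 1
v ⊃ w = 1/3 ⊃ 2/3 = 1
(v ⊃ w) ⊃ w = 1 ⊃ 2/3 = 2/3
v ∨ w = 1/3 ∨ 2/3 = 2/3
¬w = ¬2/3 = 1/3
(v ∨ w) ⊃ ¬w = 2/3 ⊃ 1/3 = 2/3
((v ⊃ w) ⊃ w) ∧ ((v ∨ w) ⊃ ¬w) = 2/3 ∧ 2/3 = 2/3
w ⊃ u = 2/3 ⊃ 2/3 = 1
(w ⊃ u) ⊃ v = 1 ⊃ 1/3 = 1/3
(((v ⊃ w) ⊃ w) ∧ ((v ∨ w) ⊃ ¬w)) ∧ ((w ⊃ u) ⊃ v) = 2/3 ∧ 1/3 = 1/3
¬((((v ⊃ w) ⊃ w) ∧ ((v ∨ w) ⊃ ¬w)) ∧ ((w ⊃ u) ⊃ v)) = ¬1/3 = 2/3
¬¬((w ≡ w) ∧ (u ≡ u)) ≡ ¬((((v ⊃ w) ⊃ w) ∧ ((v ∨ w) ⊃ ¬w)) ∧ ((w ⊃ u) ⊃ v)) = 1 ≡ 2/3 = 2/3

2/3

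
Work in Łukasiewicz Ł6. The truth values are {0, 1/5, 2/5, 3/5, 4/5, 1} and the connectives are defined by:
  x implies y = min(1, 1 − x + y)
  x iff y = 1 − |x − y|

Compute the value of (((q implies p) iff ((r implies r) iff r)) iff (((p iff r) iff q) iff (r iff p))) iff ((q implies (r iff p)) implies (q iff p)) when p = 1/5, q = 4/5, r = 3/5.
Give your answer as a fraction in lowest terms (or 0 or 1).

q implies p = 4/5 implies 1/5 = 2/5
r implies r = 3/5 implies 3/5 = 1
(r implies r) iff r = 1 iff 3/5 = 3/5
(q implies p) iff ((r implies r) iff r) = 2/5 iff 3/5 = 4/5
p iff r = 1/5 iff 3/5 = 3/5
(p iff r) iff q = 3/5 iff 4/5 = 4/5
r iff p = 3/5 iff 1/5 = 3/5
((p iff r) iff q) iff (r iff p) = 4/5 iff 3/5 = 4/5
((q implies p) iff ((r implies r) iff r)) iff (((p iff r) iff q) iff (r iff p)) = 4/5 iff 4/5 = 1
r iff p = 3/5 iff 1/5 = 3/5
q implies (r iff p) = 4/5 implies 3/5 = 4/5
q iff p = 4/5 iff 1/5 = 2/5
(q implies (r iff p)) implies (q iff p) = 4/5 implies 2/5 = 3/5
(((q implies p) iff ((r implies r) iff r)) iff (((p iff r) iff q) iff (r iff p))) iff ((q implies (r iff p)) implies (q iff p)) = 1 iff 3/5 = 3/5

3/5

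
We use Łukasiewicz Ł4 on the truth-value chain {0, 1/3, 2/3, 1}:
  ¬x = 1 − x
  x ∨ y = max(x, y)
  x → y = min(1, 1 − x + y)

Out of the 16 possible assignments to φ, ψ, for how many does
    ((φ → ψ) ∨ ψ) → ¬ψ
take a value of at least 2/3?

φ = 0, ψ = 0 ↦ 1  ≥
φ = 0, ψ = 1/3 ↦ 2/3  ≥
φ = 0, ψ = 2/3 ↦ 1/3  <
φ = 0, ψ = 1 ↦ 0  <
φ = 1/3, ψ = 0 ↦ 1  ≥
φ = 1/3, ψ = 1/3 ↦ 2/3  ≥
φ = 1/3, ψ = 2/3 ↦ 1/3  <
φ = 1/3, ψ = 1 ↦ 0  <
φ = 2/3, ψ = 0 ↦ 1  ≥
φ = 2/3, ψ = 1/3 ↦ 1  ≥
φ = 2/3, ψ = 2/3 ↦ 1/3  <
φ = 2/3, ψ = 1 ↦ 0  <
φ = 1, ψ = 0 ↦ 1  ≥
φ = 1, ψ = 1/3 ↦ 1  ≥
φ = 1, ψ = 2/3 ↦ 2/3  ≥
φ = 1, ψ = 1 ↦ 0  <
So 9 of the 16 assignments meet the threshold.

9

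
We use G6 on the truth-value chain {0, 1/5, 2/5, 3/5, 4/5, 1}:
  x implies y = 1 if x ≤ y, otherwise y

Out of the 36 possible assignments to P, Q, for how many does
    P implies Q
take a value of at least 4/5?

22

value 1: 21 assignments (counts)
value 4/5: 1 assignment (counts)
value 3/5: 2 assignments
value 2/5: 3 assignments
value 1/5: 4 assignments
value 0: 5 assignments
So 22 of the 36 assignments meet the threshold.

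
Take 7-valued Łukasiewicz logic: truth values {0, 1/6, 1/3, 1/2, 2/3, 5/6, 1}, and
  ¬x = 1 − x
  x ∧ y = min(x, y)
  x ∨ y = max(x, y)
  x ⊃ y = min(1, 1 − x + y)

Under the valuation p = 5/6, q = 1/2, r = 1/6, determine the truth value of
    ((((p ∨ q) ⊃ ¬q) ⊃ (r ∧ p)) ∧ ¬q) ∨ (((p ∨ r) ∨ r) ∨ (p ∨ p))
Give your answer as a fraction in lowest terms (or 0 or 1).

5/6

p ∨ q = 5/6 ∨ 1/2 = 5/6
¬q = ¬1/2 = 1/2
(p ∨ q) ⊃ ¬q = 5/6 ⊃ 1/2 = 2/3
r ∧ p = 1/6 ∧ 5/6 = 1/6
((p ∨ q) ⊃ ¬q) ⊃ (r ∧ p) = 2/3 ⊃ 1/6 = 1/2
¬q = ¬1/2 = 1/2
(((p ∨ q) ⊃ ¬q) ⊃ (r ∧ p)) ∧ ¬q = 1/2 ∧ 1/2 = 1/2
p ∨ r = 5/6 ∨ 1/6 = 5/6
(p ∨ r) ∨ r = 5/6 ∨ 1/6 = 5/6
p ∨ p = 5/6 ∨ 5/6 = 5/6
((p ∨ r) ∨ r) ∨ (p ∨ p) = 5/6 ∨ 5/6 = 5/6
((((p ∨ q) ⊃ ¬q) ⊃ (r ∧ p)) ∧ ¬q) ∨ (((p ∨ r) ∨ r) ∨ (p ∨ p)) = 1/2 ∨ 5/6 = 5/6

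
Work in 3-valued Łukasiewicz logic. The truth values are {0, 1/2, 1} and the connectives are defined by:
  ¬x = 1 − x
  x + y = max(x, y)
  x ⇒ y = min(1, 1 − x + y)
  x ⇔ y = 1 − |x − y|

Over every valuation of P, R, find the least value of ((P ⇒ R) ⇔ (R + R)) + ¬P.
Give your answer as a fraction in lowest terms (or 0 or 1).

Take P = 1/2, R = 0:
P ⇒ R = 1/2 ⇒ 0 = 1/2
R + R = 0 + 0 = 0
(P ⇒ R) ⇔ (R + R) = 1/2 ⇔ 0 = 1/2
¬P = ¬1/2 = 1/2
((P ⇒ R) ⇔ (R + R)) + ¬P = 1/2 + 1/2 = 1/2
No assignment yields a value below 1/2, so this is the minimum.

1/2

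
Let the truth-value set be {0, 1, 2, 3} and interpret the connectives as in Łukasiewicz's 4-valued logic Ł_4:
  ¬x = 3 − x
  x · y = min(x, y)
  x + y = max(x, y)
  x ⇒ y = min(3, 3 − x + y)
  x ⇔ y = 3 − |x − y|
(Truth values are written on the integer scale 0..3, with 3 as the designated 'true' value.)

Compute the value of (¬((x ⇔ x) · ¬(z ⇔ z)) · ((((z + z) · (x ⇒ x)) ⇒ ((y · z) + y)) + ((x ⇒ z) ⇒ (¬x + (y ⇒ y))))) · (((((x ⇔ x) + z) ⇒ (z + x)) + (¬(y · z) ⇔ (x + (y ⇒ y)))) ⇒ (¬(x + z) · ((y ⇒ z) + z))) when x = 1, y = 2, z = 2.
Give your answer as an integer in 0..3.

2

x ⇔ x = 1 ⇔ 1 = 3
z ⇔ z = 2 ⇔ 2 = 3
¬(z ⇔ z) = ¬3 = 0
(x ⇔ x) · ¬(z ⇔ z) = 3 · 0 = 0
¬((x ⇔ x) · ¬(z ⇔ z)) = ¬0 = 3
z + z = 2 + 2 = 2
x ⇒ x = 1 ⇒ 1 = 3
(z + z) · (x ⇒ x) = 2 · 3 = 2
y · z = 2 · 2 = 2
(y · z) + y = 2 + 2 = 2
((z + z) · (x ⇒ x)) ⇒ ((y · z) + y) = 2 ⇒ 2 = 3
x ⇒ z = 1 ⇒ 2 = 3
¬x = ¬1 = 2
y ⇒ y = 2 ⇒ 2 = 3
¬x + (y ⇒ y) = 2 + 3 = 3
(x ⇒ z) ⇒ (¬x + (y ⇒ y)) = 3 ⇒ 3 = 3
(((z + z) · (x ⇒ x)) ⇒ ((y · z) + y)) + ((x ⇒ z) ⇒ (¬x + (y ⇒ y))) = 3 + 3 = 3
¬((x ⇔ x) · ¬(z ⇔ z)) · ((((z + z) · (x ⇒ x)) ⇒ ((y · z) + y)) + ((x ⇒ z) ⇒ (¬x + (y ⇒ y)))) = 3 · 3 = 3
x ⇔ x = 1 ⇔ 1 = 3
(x ⇔ x) + z = 3 + 2 = 3
z + x = 2 + 1 = 2
((x ⇔ x) + z) ⇒ (z + x) = 3 ⇒ 2 = 2
y · z = 2 · 2 = 2
¬(y · z) = ¬2 = 1
y ⇒ y = 2 ⇒ 2 = 3
x + (y ⇒ y) = 1 + 3 = 3
¬(y · z) ⇔ (x + (y ⇒ y)) = 1 ⇔ 3 = 1
(((x ⇔ x) + z) ⇒ (z + x)) + (¬(y · z) ⇔ (x + (y ⇒ y))) = 2 + 1 = 2
x + z = 1 + 2 = 2
¬(x + z) = ¬2 = 1
y ⇒ z = 2 ⇒ 2 = 3
(y ⇒ z) + z = 3 + 2 = 3
¬(x + z) · ((y ⇒ z) + z) = 1 · 3 = 1
((((x ⇔ x) + z) ⇒ (z + x)) + (¬(y · z) ⇔ (x + (y ⇒ y)))) ⇒ (¬(x + z) · ((y ⇒ z) + z)) = 2 ⇒ 1 = 2
(¬((x ⇔ x) · ¬(z ⇔ z)) · ((((z + z) · (x ⇒ x)) ⇒ ((y · z) + y)) + ((x ⇒ z) ⇒ (¬x + (y ⇒ y))))) · (((((x ⇔ x) + z) ⇒ (z + x)) + (¬(y · z) ⇔ (x + (y ⇒ y)))) ⇒ (¬(x + z) · ((y ⇒ z) + z))) = 3 · 2 = 2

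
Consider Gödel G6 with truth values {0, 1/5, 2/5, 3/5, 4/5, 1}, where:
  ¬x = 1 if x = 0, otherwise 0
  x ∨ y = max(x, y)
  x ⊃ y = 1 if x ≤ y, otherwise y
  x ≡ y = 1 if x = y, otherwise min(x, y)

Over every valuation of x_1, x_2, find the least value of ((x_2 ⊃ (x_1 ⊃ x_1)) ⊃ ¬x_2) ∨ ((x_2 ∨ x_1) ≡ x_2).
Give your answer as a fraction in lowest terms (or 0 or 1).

1/5

Take x_1 = 2/5, x_2 = 1/5:
x_1 ⊃ x_1 = 2/5 ⊃ 2/5 = 1
x_2 ⊃ (x_1 ⊃ x_1) = 1/5 ⊃ 1 = 1
¬x_2 = ¬1/5 = 0
(x_2 ⊃ (x_1 ⊃ x_1)) ⊃ ¬x_2 = 1 ⊃ 0 = 0
x_2 ∨ x_1 = 1/5 ∨ 2/5 = 2/5
(x_2 ∨ x_1) ≡ x_2 = 2/5 ≡ 1/5 = 1/5
((x_2 ⊃ (x_1 ⊃ x_1)) ⊃ ¬x_2) ∨ ((x_2 ∨ x_1) ≡ x_2) = 0 ∨ 1/5 = 1/5
No assignment yields a value below 1/5, so this is the minimum.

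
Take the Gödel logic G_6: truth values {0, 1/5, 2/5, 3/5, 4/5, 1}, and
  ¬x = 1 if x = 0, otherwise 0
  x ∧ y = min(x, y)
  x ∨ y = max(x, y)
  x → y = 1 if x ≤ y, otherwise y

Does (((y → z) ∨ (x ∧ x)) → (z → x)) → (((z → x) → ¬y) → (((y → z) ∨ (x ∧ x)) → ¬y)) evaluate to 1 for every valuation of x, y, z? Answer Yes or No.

Yes

At x = 2/5, y = 4/5, z = 0, for instance:
y → z = 4/5 → 0 = 0
x ∧ x = 2/5 ∧ 2/5 = 2/5
(y → z) ∨ (x ∧ x) = 0 ∨ 2/5 = 2/5
z → x = 0 → 2/5 = 1
((y → z) ∨ (x ∧ x)) → (z → x) = 2/5 → 1 = 1
¬y = ¬4/5 = 0
(z → x) → ¬y = 1 → 0 = 0
((y → z) ∨ (x ∧ x)) → ¬y = 2/5 → 0 = 0
((z → x) → ¬y) → (((y → z) ∨ (x ∧ x)) → ¬y) = 0 → 0 = 1
(((y → z) ∨ (x ∧ x)) → (z → x)) → (((z → x) → ¬y) → (((y → z) ∨ (x ∧ x)) → ¬y)) = 1 → 1 = 1
and checking the remaining 215 assignments likewise gives ≥ 1 in every case.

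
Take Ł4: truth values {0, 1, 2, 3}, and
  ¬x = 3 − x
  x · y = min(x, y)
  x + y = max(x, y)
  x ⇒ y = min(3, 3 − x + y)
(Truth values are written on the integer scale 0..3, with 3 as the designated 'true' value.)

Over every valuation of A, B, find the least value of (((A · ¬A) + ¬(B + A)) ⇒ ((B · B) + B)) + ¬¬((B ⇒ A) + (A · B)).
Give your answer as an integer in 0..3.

2

Take A = 0, B = 1:
¬A = ¬0 = 3
A · ¬A = 0 · 3 = 0
B + A = 1 + 0 = 1
¬(B + A) = ¬1 = 2
(A · ¬A) + ¬(B + A) = 0 + 2 = 2
B · B = 1 · 1 = 1
(B · B) + B = 1 + 1 = 1
((A · ¬A) + ¬(B + A)) ⇒ ((B · B) + B) = 2 ⇒ 1 = 2
B ⇒ A = 1 ⇒ 0 = 2
A · B = 0 · 1 = 0
(B ⇒ A) + (A · B) = 2 + 0 = 2
¬((B ⇒ A) + (A · B)) = ¬2 = 1
¬¬((B ⇒ A) + (A · B)) = ¬1 = 2
(((A · ¬A) + ¬(B + A)) ⇒ ((B · B) + B)) + ¬¬((B ⇒ A) + (A · B)) = 2 + 2 = 2
No assignment yields a value below 2, so this is the minimum.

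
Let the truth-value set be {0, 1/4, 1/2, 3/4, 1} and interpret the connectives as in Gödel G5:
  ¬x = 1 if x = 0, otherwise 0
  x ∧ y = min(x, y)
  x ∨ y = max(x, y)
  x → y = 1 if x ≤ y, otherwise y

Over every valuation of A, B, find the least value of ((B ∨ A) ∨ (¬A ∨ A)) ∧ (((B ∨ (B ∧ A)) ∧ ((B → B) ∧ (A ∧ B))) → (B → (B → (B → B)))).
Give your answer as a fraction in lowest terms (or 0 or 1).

1/4

Take A = 1/4, B = 0:
B ∨ A = 0 ∨ 1/4 = 1/4
¬A = ¬1/4 = 0
¬A ∨ A = 0 ∨ 1/4 = 1/4
(B ∨ A) ∨ (¬A ∨ A) = 1/4 ∨ 1/4 = 1/4
B ∧ A = 0 ∧ 1/4 = 0
B ∨ (B ∧ A) = 0 ∨ 0 = 0
B → B = 0 → 0 = 1
A ∧ B = 1/4 ∧ 0 = 0
(B → B) ∧ (A ∧ B) = 1 ∧ 0 = 0
(B ∨ (B ∧ A)) ∧ ((B → B) ∧ (A ∧ B)) = 0 ∧ 0 = 0
B → B = 0 → 0 = 1
B → (B → B) = 0 → 1 = 1
B → (B → (B → B)) = 0 → 1 = 1
((B ∨ (B ∧ A)) ∧ ((B → B) ∧ (A ∧ B))) → (B → (B → (B → B))) = 0 → 1 = 1
((B ∨ A) ∨ (¬A ∨ A)) ∧ (((B ∨ (B ∧ A)) ∧ ((B → B) ∧ (A ∧ B))) → (B → (B → (B → B)))) = 1/4 ∧ 1 = 1/4
No assignment yields a value below 1/4, so this is the minimum.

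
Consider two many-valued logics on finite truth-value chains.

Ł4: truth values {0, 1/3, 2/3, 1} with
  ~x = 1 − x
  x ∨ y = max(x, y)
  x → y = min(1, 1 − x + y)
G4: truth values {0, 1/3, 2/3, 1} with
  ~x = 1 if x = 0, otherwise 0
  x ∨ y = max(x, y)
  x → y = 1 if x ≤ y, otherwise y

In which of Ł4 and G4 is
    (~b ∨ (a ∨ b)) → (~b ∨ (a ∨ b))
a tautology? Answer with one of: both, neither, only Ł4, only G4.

In Ł4: every assignment gives 1 — tautology.
In G4: every assignment gives 1 — tautology.

both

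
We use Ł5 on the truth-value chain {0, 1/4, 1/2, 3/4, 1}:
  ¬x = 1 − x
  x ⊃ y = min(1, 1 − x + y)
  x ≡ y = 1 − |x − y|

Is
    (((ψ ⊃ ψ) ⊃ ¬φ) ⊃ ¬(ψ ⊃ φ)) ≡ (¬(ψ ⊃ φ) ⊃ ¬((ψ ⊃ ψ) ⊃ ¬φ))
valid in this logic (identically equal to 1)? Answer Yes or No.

No

Counterexample: take φ = 0, ψ = 0.
ψ ⊃ ψ = 0 ⊃ 0 = 1
¬φ = ¬0 = 1
(ψ ⊃ ψ) ⊃ ¬φ = 1 ⊃ 1 = 1
ψ ⊃ φ = 0 ⊃ 0 = 1
¬(ψ ⊃ φ) = ¬1 = 0
((ψ ⊃ ψ) ⊃ ¬φ) ⊃ ¬(ψ ⊃ φ) = 1 ⊃ 0 = 0
ψ ⊃ φ = 0 ⊃ 0 = 1
¬(ψ ⊃ φ) = ¬1 = 0
ψ ⊃ ψ = 0 ⊃ 0 = 1
¬φ = ¬0 = 1
(ψ ⊃ ψ) ⊃ ¬φ = 1 ⊃ 1 = 1
¬((ψ ⊃ ψ) ⊃ ¬φ) = ¬1 = 0
¬(ψ ⊃ φ) ⊃ ¬((ψ ⊃ ψ) ⊃ ¬φ) = 0 ⊃ 0 = 1
(((ψ ⊃ ψ) ⊃ ¬φ) ⊃ ¬(ψ ⊃ φ)) ≡ (¬(ψ ⊃ φ) ⊃ ¬((ψ ⊃ ψ) ⊃ ¬φ)) = 0 ≡ 1 = 0
This gives 0 ≠ 1.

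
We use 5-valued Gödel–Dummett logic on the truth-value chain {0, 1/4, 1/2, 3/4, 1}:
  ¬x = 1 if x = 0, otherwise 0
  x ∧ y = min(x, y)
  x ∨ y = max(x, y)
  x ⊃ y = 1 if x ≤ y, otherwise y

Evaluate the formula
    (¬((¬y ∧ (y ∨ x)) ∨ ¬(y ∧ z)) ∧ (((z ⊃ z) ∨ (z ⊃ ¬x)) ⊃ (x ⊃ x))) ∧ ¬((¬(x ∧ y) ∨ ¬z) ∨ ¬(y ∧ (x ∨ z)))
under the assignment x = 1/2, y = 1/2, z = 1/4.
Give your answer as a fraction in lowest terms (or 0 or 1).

1

¬y = ¬1/2 = 0
y ∨ x = 1/2 ∨ 1/2 = 1/2
¬y ∧ (y ∨ x) = 0 ∧ 1/2 = 0
y ∧ z = 1/2 ∧ 1/4 = 1/4
¬(y ∧ z) = ¬1/4 = 0
(¬y ∧ (y ∨ x)) ∨ ¬(y ∧ z) = 0 ∨ 0 = 0
¬((¬y ∧ (y ∨ x)) ∨ ¬(y ∧ z)) = ¬0 = 1
z ⊃ z = 1/4 ⊃ 1/4 = 1
¬x = ¬1/2 = 0
z ⊃ ¬x = 1/4 ⊃ 0 = 0
(z ⊃ z) ∨ (z ⊃ ¬x) = 1 ∨ 0 = 1
x ⊃ x = 1/2 ⊃ 1/2 = 1
((z ⊃ z) ∨ (z ⊃ ¬x)) ⊃ (x ⊃ x) = 1 ⊃ 1 = 1
¬((¬y ∧ (y ∨ x)) ∨ ¬(y ∧ z)) ∧ (((z ⊃ z) ∨ (z ⊃ ¬x)) ⊃ (x ⊃ x)) = 1 ∧ 1 = 1
x ∧ y = 1/2 ∧ 1/2 = 1/2
¬(x ∧ y) = ¬1/2 = 0
¬z = ¬1/4 = 0
¬(x ∧ y) ∨ ¬z = 0 ∨ 0 = 0
x ∨ z = 1/2 ∨ 1/4 = 1/2
y ∧ (x ∨ z) = 1/2 ∧ 1/2 = 1/2
¬(y ∧ (x ∨ z)) = ¬1/2 = 0
(¬(x ∧ y) ∨ ¬z) ∨ ¬(y ∧ (x ∨ z)) = 0 ∨ 0 = 0
¬((¬(x ∧ y) ∨ ¬z) ∨ ¬(y ∧ (x ∨ z))) = ¬0 = 1
(¬((¬y ∧ (y ∨ x)) ∨ ¬(y ∧ z)) ∧ (((z ⊃ z) ∨ (z ⊃ ¬x)) ⊃ (x ⊃ x))) ∧ ¬((¬(x ∧ y) ∨ ¬z) ∨ ¬(y ∧ (x ∨ z))) = 1 ∧ 1 = 1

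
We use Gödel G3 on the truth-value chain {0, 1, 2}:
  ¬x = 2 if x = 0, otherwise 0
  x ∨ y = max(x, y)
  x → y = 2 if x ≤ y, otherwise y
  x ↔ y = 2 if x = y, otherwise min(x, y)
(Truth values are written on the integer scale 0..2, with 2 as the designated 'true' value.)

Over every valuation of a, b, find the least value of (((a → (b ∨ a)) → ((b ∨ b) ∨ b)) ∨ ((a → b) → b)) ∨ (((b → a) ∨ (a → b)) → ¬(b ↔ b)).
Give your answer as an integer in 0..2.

0

Take a = 0, b = 0:
b ∨ a = 0 ∨ 0 = 0
a → (b ∨ a) = 0 → 0 = 2
b ∨ b = 0 ∨ 0 = 0
(b ∨ b) ∨ b = 0 ∨ 0 = 0
(a → (b ∨ a)) → ((b ∨ b) ∨ b) = 2 → 0 = 0
a → b = 0 → 0 = 2
(a → b) → b = 2 → 0 = 0
((a → (b ∨ a)) → ((b ∨ b) ∨ b)) ∨ ((a → b) → b) = 0 ∨ 0 = 0
b → a = 0 → 0 = 2
a → b = 0 → 0 = 2
(b → a) ∨ (a → b) = 2 ∨ 2 = 2
b ↔ b = 0 ↔ 0 = 2
¬(b ↔ b) = ¬2 = 0
((b → a) ∨ (a → b)) → ¬(b ↔ b) = 2 → 0 = 0
(((a → (b ∨ a)) → ((b ∨ b) ∨ b)) ∨ ((a → b) → b)) ∨ (((b → a) ∨ (a → b)) → ¬(b ↔ b)) = 0 ∨ 0 = 0
No assignment yields a value below 0, so this is the minimum.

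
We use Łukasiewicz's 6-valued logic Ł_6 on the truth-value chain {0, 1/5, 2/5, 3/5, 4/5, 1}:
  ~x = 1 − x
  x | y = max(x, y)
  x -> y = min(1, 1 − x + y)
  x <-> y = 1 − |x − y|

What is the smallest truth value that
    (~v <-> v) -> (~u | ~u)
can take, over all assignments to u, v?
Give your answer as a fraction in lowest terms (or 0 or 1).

1/5

Take u = 1, v = 2/5:
~v = ~2/5 = 3/5
~v <-> v = 3/5 <-> 2/5 = 4/5
~u = ~1 = 0
~u = ~1 = 0
~u | ~u = 0 | 0 = 0
(~v <-> v) -> (~u | ~u) = 4/5 -> 0 = 1/5
No assignment yields a value below 1/5, so this is the minimum.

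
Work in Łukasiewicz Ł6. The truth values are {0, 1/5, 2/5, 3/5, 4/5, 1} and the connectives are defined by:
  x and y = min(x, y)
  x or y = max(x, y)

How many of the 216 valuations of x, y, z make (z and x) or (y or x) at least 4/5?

value 1: 66 assignments (counts)
value 4/5: 54 assignments (counts)
value 3/5: 42 assignments
value 2/5: 30 assignments
value 1/5: 18 assignments
value 0: 6 assignments
So 120 of the 216 assignments meet the threshold.

120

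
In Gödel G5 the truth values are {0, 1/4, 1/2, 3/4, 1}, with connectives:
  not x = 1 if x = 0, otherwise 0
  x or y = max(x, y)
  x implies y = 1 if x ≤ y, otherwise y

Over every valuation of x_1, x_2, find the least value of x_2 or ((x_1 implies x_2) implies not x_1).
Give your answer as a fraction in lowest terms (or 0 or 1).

Take x_1 = 1/4, x_2 = 1/4:
x_1 implies x_2 = 1/4 implies 1/4 = 1
not x_1 = not 1/4 = 0
(x_1 implies x_2) implies not x_1 = 1 implies 0 = 0
x_2 or ((x_1 implies x_2) implies not x_1) = 1/4 or 0 = 1/4
No assignment yields a value below 1/4, so this is the minimum.

1/4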